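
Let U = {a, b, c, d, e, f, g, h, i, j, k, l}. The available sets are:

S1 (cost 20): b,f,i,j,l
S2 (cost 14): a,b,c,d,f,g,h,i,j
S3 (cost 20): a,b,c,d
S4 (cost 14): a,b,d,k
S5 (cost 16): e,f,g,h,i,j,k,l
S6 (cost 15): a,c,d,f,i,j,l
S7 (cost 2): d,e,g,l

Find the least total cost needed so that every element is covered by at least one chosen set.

30

S2, S5 cover every element at cost 14 + 16 = 30.
Any cover uses at least 2 sets; among all covering selections none totals below 30.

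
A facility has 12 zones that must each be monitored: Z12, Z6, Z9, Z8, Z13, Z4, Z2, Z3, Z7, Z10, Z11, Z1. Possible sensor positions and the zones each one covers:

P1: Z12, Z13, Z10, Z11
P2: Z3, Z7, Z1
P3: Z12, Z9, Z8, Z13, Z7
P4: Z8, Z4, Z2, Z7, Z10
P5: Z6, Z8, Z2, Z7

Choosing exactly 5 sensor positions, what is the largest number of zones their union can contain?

12

Choosing P1, P2, P3, P4, P5 covers {Z12, Z6, Z9, Z8, Z13, Z4, Z2, Z3, Z7, Z10, Z11, Z1} — 12 zones.
That is all 12 zones.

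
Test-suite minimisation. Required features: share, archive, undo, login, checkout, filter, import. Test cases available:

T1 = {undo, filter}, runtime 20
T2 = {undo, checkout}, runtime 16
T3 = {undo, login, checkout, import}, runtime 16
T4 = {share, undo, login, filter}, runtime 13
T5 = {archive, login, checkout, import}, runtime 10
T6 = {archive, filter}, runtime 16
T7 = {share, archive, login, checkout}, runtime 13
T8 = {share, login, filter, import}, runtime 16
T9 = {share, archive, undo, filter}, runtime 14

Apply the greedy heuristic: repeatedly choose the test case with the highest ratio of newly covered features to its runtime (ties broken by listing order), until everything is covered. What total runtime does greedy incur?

Pick 1: T5 adds 4 new (archive, login, checkout, import) at runtime 10 (ratio 4/10).
Pick 2: T4 adds 3 new (share, undo, filter) at runtime 13 (ratio 3/13).
Greedy total runtime: 10 + 13 = 23.

23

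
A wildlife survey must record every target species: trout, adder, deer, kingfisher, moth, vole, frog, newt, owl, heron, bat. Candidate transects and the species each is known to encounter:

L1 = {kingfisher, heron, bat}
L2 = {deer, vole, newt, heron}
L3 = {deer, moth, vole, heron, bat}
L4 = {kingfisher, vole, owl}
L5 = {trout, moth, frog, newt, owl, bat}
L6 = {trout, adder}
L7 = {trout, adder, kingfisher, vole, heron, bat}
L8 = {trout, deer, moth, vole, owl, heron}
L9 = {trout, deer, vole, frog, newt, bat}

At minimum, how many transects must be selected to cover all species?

3

L2, L5, L7 together cover {trout, adder, deer, kingfisher, moth, vole, frog, newt, owl, heron, bat} — every species.
No 2 of the 9 transects cover everything (all 36 pairs fall short), so 3 is minimum.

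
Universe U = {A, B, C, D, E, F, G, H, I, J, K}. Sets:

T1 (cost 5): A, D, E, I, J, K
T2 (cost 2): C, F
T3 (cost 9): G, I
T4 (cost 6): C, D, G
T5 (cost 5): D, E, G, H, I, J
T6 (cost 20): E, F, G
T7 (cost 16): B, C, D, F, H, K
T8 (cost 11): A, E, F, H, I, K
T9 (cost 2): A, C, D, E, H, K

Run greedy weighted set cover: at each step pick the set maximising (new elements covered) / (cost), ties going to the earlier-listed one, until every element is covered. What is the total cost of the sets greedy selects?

Pick 1: T9 adds 6 new (A, C, D, E, H, K) at cost 2 (ratio 6/2).
Pick 2: T5 adds 3 new (G, I, J) at cost 5 (ratio 3/5).
Pick 3: T2 adds 1 new (F) at cost 2 (ratio 1/2).
Pick 4: T7 adds 1 new (B) at cost 16 (ratio 1/16).
Greedy total cost: 2 + 5 + 2 + 16 = 25. (The true optimum is 23, so greedy overshoots here.)

25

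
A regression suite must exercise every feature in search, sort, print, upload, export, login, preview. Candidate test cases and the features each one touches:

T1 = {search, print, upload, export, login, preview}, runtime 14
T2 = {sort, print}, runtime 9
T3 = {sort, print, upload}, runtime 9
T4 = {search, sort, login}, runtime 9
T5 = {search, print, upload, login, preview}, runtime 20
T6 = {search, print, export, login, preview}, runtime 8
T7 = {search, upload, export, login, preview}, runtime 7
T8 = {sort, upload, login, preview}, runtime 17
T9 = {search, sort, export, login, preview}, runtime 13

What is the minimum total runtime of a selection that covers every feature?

16

T2, T7 cover every feature at runtime 9 + 7 = 16.
Any cover uses at least 2 test cases; among all covering selections none totals below 16.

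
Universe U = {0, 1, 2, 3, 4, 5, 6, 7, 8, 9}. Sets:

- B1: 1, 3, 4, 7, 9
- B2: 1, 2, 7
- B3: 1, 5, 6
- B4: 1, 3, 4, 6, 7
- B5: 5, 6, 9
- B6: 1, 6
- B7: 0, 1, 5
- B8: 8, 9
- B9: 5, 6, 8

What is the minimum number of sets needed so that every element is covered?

4

B1, B2, B7, B9 together cover {0, 1, 2, 3, 4, 5, 6, 7, 8, 9} — every element.
No 3 of the 9 sets cover everything (all 84 triples fall short), so 4 is minimum.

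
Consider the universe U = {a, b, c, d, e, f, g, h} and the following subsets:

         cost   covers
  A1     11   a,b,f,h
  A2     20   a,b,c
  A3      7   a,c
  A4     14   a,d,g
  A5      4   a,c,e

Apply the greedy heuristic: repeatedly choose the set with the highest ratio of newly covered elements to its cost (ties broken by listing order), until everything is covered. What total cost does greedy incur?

29

Pick 1: A5 adds 3 new (a, c, e) at cost 4 (ratio 3/4).
Pick 2: A1 adds 3 new (b, f, h) at cost 11 (ratio 3/11).
Pick 3: A4 adds 2 new (d, g) at cost 14 (ratio 2/14).
Greedy total cost: 4 + 11 + 14 = 29.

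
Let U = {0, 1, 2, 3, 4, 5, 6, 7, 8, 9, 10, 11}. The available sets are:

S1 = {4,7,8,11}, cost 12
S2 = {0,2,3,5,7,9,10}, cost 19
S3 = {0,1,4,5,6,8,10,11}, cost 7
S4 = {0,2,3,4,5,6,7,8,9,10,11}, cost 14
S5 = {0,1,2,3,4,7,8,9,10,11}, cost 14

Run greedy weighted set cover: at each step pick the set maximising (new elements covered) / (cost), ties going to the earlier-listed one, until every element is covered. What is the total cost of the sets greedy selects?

Pick 1: S3 adds 8 new (0, 1, 4, 5, 6, 8, 10, 11) at cost 7 (ratio 8/7).
Pick 2: S4 adds 4 new (2, 3, 7, 9) at cost 14 (ratio 4/14).
Greedy total cost: 7 + 14 = 21.

21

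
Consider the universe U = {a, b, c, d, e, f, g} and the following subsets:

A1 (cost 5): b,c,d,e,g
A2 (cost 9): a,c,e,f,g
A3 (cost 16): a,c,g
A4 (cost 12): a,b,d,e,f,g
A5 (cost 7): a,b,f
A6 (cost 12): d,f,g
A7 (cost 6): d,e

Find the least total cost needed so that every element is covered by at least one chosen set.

12

A1, A5 cover every element at cost 5 + 7 = 12.
Any cover uses at least 2 sets; among all covering selections none totals below 12.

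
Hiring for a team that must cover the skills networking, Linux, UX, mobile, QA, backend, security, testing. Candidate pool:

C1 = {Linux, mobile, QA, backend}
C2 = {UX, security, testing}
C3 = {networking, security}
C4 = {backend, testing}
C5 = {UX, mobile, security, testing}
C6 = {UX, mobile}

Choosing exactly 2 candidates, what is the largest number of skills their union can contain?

7

Choosing C1, C2 covers {Linux, UX, mobile, QA, backend, security, testing} — 7 skills.
No choice of 2 candidates does better; here networking is left uncovered.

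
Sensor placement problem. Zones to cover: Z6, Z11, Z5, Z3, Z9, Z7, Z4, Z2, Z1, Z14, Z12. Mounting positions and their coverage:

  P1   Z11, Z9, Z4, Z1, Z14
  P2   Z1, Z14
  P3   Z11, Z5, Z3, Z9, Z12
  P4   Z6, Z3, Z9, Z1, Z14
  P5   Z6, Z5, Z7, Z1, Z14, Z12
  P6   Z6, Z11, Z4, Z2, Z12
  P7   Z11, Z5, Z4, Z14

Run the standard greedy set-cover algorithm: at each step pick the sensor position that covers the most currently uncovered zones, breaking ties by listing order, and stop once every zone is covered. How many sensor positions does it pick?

4

Pick 1: P5 covers 6 new zones (Z6, Z5, Z7, Z1, Z14, Z12).
Pick 2: P1 covers 3 new zones (Z11, Z9, Z4).
Pick 3: P3 covers 1 new zones (Z3).
Pick 4: P6 covers 1 new zones (Z2).
Greedy uses 4 sensor positions. (The true minimum is 3.)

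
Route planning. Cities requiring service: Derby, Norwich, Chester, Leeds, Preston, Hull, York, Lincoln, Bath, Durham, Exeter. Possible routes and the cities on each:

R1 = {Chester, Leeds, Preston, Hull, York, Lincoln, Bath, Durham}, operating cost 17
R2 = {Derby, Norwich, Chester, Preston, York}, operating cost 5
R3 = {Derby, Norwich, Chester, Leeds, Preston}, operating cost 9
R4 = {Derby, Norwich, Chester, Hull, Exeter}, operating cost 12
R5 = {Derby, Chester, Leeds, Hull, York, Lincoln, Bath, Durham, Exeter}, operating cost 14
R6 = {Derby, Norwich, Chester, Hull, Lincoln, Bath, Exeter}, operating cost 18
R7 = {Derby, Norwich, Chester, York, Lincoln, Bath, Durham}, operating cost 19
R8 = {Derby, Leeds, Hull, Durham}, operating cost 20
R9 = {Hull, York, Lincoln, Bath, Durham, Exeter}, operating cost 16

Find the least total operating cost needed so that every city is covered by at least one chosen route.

19

R2, R5 cover every city at operating cost 5 + 14 = 19.
Any cover uses at least 2 routes; among all covering selections none totals below 19.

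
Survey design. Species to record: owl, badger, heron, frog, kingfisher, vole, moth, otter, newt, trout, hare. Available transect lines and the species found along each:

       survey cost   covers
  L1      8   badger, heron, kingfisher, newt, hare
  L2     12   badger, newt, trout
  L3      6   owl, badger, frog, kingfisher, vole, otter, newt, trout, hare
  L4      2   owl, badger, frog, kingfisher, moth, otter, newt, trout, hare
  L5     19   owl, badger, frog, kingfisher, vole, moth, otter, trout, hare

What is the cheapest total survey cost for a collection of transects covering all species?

L1, L3, L4 cover every species at survey cost 8 + 6 + 2 = 16.
Any cover uses at least 2 transects; among all covering selections none totals below 16.

16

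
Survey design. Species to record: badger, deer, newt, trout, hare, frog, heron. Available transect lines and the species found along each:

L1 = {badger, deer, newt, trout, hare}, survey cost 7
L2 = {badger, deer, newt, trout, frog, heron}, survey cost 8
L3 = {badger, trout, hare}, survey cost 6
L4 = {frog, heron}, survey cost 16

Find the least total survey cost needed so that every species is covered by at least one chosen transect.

14

L2, L3 cover every species at survey cost 8 + 6 = 14.
Any cover uses at least 2 transects; among all covering selections none totals below 14.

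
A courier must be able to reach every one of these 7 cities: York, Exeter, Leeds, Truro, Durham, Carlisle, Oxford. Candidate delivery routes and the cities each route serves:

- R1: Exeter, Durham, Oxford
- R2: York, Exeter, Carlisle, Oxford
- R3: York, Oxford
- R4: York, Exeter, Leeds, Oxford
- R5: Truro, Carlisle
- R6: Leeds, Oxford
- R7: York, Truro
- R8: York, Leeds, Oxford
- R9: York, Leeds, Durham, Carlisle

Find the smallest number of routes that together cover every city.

R1, R4, R5 together cover {York, Exeter, Leeds, Truro, Durham, Carlisle, Oxford} — every city.
No 2 of the 9 routes cover everything (all 36 pairs fall short), so 3 is minimum.

3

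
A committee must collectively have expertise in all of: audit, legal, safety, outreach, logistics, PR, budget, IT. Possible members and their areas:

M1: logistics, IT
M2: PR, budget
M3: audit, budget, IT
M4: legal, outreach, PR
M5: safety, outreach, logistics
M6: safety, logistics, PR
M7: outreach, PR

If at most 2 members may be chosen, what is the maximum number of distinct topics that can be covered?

Choosing M3, M4 covers {audit, legal, outreach, PR, budget, IT} — 6 topics.
No choice of 2 members does better; here safety, logistics are left uncovered.

6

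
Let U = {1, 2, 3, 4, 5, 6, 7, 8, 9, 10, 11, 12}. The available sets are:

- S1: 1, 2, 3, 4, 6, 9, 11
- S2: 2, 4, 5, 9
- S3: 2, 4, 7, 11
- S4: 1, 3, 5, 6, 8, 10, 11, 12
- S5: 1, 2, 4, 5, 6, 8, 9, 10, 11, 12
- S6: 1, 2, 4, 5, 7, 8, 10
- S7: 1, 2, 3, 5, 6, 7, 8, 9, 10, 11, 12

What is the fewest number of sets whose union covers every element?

2

S1, S7 together cover {1, 2, 3, 4, 5, 6, 7, 8, 9, 10, 11, 12} — every element.
No single set contains all 12 elements, so 2 is optimal.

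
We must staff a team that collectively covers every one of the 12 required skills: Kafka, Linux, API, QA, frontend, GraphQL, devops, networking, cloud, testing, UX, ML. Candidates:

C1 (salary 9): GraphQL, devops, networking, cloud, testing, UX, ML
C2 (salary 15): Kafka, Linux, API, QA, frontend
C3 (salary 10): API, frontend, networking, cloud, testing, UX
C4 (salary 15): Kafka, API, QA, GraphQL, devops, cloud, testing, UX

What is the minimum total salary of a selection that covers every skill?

C1, C2 cover every skill at salary 9 + 15 = 24.
Any cover uses at least 2 candidates; among all covering selections none totals below 24.

24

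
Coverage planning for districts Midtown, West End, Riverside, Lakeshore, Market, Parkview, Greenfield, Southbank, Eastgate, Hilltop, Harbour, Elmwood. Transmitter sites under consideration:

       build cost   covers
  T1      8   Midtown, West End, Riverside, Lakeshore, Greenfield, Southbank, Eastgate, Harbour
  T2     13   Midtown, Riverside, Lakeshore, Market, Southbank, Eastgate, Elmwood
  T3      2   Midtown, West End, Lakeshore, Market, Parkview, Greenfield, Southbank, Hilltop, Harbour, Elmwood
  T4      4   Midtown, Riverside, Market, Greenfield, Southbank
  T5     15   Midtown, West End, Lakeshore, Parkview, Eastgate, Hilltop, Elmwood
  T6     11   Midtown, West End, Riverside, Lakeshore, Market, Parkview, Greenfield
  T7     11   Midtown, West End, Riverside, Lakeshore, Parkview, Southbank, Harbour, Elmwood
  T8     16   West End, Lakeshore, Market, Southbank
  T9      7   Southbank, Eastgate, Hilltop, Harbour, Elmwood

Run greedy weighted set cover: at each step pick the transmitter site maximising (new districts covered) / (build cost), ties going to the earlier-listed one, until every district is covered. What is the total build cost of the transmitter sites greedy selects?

10

Pick 1: T3 adds 10 new (Midtown, West End, Lakeshore, Market, Parkview, Greenfield, Southbank, Hilltop, Harbour, Elmwood) at build cost 2 (ratio 10/2).
Pick 2: T1 adds 2 new (Riverside, Eastgate) at build cost 8 (ratio 2/8).
Greedy total build cost: 2 + 8 = 10.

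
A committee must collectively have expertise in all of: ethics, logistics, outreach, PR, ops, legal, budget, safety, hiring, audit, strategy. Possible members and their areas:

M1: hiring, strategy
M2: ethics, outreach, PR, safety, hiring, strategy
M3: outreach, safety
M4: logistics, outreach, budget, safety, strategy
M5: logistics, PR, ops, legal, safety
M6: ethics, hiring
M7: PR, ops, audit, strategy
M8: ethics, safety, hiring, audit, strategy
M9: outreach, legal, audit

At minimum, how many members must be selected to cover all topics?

M4, M5, M8 together cover {ethics, logistics, outreach, PR, ops, legal, budget, safety, hiring, audit, strategy} — every topic.
No 2 of the 9 members cover everything (all 36 pairs fall short), so 3 is minimum.
Greedy (largest uncovered first) would take M2, M5, M4, M7 — 4 members — but 3 suffice.

3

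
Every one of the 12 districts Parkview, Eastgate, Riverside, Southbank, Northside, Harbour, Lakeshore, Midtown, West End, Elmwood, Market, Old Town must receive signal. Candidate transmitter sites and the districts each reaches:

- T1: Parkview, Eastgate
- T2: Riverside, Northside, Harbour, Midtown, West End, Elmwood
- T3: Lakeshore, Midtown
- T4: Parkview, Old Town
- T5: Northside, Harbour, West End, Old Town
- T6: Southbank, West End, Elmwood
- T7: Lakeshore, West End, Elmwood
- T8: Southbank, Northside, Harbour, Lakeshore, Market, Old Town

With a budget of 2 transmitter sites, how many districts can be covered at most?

10

Choosing T2, T8 covers {Riverside, Southbank, Northside, Harbour, Lakeshore, Midtown, West End, Elmwood, Market, Old Town} — 10 districts.
No choice of 2 transmitter sites does better; here Parkview, Eastgate are left uncovered.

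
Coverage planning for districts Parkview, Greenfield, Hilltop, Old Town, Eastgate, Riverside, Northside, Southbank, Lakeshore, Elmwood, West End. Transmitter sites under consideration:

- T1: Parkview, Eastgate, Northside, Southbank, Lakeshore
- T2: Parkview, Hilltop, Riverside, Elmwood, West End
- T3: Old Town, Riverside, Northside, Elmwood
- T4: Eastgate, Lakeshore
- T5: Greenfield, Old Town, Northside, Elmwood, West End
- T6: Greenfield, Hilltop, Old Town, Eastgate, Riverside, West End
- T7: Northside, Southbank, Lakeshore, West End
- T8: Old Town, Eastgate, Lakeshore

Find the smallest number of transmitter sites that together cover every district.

T1, T2, T5 together cover {Parkview, Greenfield, Hilltop, Old Town, Eastgate, Riverside, Northside, Southbank, Lakeshore, Elmwood, West End} — every district.
No 2 of the 8 transmitter sites cover everything (all 28 pairs fall short), so 3 is minimum.

3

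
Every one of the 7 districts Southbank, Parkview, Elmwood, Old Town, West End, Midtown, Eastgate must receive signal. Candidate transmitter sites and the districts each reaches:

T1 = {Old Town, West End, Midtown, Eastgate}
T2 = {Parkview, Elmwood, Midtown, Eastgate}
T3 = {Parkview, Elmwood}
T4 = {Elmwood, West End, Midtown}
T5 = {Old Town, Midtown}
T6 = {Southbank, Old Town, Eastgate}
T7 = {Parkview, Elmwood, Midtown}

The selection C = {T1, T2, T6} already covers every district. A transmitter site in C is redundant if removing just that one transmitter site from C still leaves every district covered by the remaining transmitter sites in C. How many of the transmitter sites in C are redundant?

Drop T1: West End uncovered — not redundant.
Drop T2: Parkview, Elmwood uncovered — not redundant.
Drop T6: Southbank uncovered — not redundant.
None of the transmitter sites in C is redundant.

0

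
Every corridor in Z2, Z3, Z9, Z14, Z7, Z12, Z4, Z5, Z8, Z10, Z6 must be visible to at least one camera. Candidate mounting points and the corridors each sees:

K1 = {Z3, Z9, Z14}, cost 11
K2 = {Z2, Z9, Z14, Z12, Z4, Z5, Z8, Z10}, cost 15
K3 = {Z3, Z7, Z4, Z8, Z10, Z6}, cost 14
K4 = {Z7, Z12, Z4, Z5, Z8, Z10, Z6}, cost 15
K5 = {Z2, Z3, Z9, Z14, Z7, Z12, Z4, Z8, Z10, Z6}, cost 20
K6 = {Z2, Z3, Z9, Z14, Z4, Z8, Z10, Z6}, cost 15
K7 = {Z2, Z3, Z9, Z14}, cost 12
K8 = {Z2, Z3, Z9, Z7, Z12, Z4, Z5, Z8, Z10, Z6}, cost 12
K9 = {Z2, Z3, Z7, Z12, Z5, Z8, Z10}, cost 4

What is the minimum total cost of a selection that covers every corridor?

19

K6, K9 cover every corridor at cost 15 + 4 = 19.
Any cover uses at least 2 camera mounts; among all covering selections none totals below 19.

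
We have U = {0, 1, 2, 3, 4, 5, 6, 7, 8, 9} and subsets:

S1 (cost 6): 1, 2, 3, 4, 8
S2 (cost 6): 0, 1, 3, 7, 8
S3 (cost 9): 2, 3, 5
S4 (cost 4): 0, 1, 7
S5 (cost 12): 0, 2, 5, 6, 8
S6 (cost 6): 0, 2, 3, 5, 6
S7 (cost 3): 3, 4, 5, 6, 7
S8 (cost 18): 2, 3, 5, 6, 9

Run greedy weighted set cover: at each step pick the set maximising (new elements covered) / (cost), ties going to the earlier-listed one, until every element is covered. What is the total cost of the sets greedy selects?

Pick 1: S7 adds 5 new (3, 4, 5, 6, 7) at cost 3 (ratio 5/3).
Pick 2: S1 adds 3 new (1, 2, 8) at cost 6 (ratio 3/6).
Pick 3: S4 adds 1 new (0) at cost 4 (ratio 1/4).
Pick 4: S8 adds 1 new (9) at cost 18 (ratio 1/18).
Greedy total cost: 3 + 6 + 4 + 18 = 31. (The true optimum is 27, so greedy overshoots here.)

31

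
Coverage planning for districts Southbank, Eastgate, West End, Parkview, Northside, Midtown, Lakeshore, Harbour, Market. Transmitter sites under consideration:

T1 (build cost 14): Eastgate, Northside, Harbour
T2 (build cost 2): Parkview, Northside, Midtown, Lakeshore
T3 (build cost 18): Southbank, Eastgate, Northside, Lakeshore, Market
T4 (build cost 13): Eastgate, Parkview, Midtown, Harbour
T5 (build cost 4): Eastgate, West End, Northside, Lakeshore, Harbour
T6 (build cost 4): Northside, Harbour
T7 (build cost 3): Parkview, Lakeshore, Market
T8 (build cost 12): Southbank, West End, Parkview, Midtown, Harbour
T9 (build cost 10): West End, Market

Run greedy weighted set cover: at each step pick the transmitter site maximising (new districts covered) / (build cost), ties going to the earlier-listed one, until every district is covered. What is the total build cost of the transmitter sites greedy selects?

Pick 1: T2 adds 4 new (Parkview, Northside, Midtown, Lakeshore) at build cost 2 (ratio 4/2).
Pick 2: T5 adds 3 new (Eastgate, West End, Harbour) at build cost 4 (ratio 3/4).
Pick 3: T7 adds 1 new (Market) at build cost 3 (ratio 1/3).
Pick 4: T8 adds 1 new (Southbank) at build cost 12 (ratio 1/12).
Greedy total build cost: 2 + 4 + 3 + 12 = 21. (The true optimum is 19, so greedy overshoots here.)

21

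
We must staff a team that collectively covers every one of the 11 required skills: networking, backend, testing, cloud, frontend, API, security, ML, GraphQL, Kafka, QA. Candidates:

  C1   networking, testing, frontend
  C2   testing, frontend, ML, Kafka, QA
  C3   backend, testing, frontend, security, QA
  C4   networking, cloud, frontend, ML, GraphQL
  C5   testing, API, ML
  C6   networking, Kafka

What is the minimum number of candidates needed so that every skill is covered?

C2, C3, C4, C5 together cover {networking, backend, testing, cloud, frontend, API, security, ML, GraphQL, Kafka, QA} — every skill.
No 3 of the 6 candidates cover everything (all 20 triples fall short), so 4 is minimum.

4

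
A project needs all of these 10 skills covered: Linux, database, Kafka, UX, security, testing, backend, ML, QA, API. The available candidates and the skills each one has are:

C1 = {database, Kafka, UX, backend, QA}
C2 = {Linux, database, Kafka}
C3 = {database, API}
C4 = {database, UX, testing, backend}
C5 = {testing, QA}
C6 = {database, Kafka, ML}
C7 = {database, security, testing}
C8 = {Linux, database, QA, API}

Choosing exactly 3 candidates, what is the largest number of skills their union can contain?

Choosing C1, C7, C8 covers {Linux, database, Kafka, UX, security, testing, backend, QA, API} — 9 skills.
No choice of 3 candidates does better; here ML is left uncovered.

9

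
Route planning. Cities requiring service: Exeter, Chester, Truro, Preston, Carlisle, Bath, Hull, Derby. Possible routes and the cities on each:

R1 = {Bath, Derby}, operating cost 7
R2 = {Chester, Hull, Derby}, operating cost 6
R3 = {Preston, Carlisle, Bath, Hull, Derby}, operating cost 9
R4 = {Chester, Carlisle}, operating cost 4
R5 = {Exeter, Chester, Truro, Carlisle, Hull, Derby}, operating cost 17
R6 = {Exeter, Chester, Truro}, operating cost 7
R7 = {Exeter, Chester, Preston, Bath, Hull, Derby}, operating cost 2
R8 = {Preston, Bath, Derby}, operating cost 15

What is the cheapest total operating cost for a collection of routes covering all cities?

R4, R6, R7 cover every city at operating cost 4 + 7 + 2 = 13.
Any cover uses at least 2 routes; among all covering selections none totals below 13.

13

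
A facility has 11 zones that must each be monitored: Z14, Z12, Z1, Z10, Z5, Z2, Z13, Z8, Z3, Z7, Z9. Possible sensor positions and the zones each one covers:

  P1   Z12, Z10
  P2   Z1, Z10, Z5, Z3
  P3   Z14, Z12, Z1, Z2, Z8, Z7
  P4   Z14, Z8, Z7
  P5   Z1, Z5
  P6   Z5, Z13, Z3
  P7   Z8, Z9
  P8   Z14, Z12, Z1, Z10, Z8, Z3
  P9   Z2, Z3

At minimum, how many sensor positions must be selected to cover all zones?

4

P1, P3, P6, P7 together cover {Z14, Z12, Z1, Z10, Z5, Z2, Z13, Z8, Z3, Z7, Z9} — every zone.
No 3 of the 9 sensor positions cover everything (all 84 triples fall short), so 4 is minimum.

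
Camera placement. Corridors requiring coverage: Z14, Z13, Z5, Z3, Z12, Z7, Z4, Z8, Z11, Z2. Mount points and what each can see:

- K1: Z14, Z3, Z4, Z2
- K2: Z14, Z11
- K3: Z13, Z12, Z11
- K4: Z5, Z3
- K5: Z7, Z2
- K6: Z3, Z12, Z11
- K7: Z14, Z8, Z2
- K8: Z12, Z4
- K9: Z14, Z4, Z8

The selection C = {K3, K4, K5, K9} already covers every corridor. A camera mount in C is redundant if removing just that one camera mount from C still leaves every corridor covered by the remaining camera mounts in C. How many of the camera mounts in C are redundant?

Drop K3: Z13, Z12, Z11 uncovered — not redundant.
Drop K4: Z5, Z3 uncovered — not redundant.
Drop K5: Z7, Z2 uncovered — not redundant.
Drop K9: Z14, Z4, Z8 uncovered — not redundant.
None of the camera mounts in C is redundant.

0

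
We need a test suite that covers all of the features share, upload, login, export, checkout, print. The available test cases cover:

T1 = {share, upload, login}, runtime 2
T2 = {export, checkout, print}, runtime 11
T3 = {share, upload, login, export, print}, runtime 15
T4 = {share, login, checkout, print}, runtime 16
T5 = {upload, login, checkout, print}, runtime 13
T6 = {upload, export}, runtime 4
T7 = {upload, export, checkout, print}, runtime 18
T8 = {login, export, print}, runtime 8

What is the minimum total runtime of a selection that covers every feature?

T1, T2 cover every feature at runtime 2 + 11 = 13.
Any cover uses at least 2 test cases; among all covering selections none totals below 13.

13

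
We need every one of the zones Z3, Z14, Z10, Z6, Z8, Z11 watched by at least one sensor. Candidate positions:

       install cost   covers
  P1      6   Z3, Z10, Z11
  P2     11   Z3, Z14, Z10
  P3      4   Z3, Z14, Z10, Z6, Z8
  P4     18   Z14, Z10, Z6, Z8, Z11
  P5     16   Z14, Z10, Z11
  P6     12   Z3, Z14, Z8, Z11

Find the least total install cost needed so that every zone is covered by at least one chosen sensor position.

10

P1, P3 cover every zone at install cost 6 + 4 = 10.
Any cover uses at least 2 sensor positions; among all covering selections none totals below 10.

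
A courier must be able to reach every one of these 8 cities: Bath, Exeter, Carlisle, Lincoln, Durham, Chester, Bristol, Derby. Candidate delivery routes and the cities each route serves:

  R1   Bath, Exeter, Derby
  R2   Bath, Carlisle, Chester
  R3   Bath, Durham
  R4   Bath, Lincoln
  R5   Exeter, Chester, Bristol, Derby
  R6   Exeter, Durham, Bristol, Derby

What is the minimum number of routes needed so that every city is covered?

R2, R4, R6 together cover {Bath, Exeter, Carlisle, Lincoln, Durham, Chester, Bristol, Derby} — every city.
No 2 of the 6 routes cover everything (all 15 pairs fall short), so 3 is minimum.

3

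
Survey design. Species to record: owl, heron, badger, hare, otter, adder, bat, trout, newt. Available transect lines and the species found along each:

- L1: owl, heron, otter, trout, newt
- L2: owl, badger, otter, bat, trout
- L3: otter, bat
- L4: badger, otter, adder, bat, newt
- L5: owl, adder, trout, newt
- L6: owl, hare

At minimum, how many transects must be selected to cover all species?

3

L1, L4, L6 together cover {owl, heron, badger, hare, otter, adder, bat, trout, newt} — every species.
No 2 of the 6 transects cover everything (all 15 pairs fall short), so 3 is minimum.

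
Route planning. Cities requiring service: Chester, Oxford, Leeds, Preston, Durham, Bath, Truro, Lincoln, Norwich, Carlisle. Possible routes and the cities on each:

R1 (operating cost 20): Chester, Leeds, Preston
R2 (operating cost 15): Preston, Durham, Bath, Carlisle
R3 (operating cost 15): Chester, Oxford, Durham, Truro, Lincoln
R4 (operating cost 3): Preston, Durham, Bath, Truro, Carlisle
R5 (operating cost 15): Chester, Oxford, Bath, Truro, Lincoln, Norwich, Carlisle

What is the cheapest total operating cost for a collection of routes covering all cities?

R1, R4, R5 cover every city at operating cost 20 + 3 + 15 = 38.
Any cover uses at least 3 routes; among all covering selections none totals below 38.

38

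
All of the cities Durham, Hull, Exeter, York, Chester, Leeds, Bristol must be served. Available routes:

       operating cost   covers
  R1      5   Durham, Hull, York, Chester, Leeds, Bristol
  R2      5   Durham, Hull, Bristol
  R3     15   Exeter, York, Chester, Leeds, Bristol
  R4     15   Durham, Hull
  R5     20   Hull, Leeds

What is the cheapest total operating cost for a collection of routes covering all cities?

20

R1, R3 cover every city at operating cost 5 + 15 = 20.
Any cover uses at least 2 routes; among all covering selections none totals below 20.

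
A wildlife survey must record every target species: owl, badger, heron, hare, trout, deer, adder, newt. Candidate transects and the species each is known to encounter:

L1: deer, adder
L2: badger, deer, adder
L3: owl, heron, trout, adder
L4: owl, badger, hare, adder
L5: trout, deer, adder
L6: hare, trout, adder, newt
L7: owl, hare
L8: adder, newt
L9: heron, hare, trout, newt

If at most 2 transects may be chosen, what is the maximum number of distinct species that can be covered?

Choosing L2, L9 covers {badger, heron, hare, trout, deer, adder, newt} — 7 species.
No choice of 2 transects does better; here owl is left uncovered.

7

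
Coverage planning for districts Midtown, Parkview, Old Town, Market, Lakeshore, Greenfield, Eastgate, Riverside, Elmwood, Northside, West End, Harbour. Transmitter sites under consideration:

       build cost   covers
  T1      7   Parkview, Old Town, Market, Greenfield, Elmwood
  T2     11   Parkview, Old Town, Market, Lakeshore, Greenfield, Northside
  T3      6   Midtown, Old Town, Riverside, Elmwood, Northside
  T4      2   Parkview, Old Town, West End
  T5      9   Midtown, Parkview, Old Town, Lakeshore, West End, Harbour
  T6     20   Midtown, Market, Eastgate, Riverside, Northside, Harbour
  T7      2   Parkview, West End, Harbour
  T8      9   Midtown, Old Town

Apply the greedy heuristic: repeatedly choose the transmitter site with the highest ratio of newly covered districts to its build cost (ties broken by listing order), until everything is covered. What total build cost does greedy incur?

Pick 1: T4 adds 3 new (Parkview, Old Town, West End) at build cost 2 (ratio 3/2).
Pick 2: T3 adds 4 new (Midtown, Riverside, Elmwood, Northside) at build cost 6 (ratio 4/6).
Pick 3: T7 adds 1 new (Harbour) at build cost 2 (ratio 1/2).
Pick 4: T1 adds 2 new (Market, Greenfield) at build cost 7 (ratio 2/7).
Pick 5: T5 adds 1 new (Lakeshore) at build cost 9 (ratio 1/9).
Pick 6: T6 adds 1 new (Eastgate) at build cost 20 (ratio 1/20).
Greedy total build cost: 2 + 6 + 2 + 7 + 9 + 20 = 46. (The true optimum is 36, so greedy overshoots here.)

46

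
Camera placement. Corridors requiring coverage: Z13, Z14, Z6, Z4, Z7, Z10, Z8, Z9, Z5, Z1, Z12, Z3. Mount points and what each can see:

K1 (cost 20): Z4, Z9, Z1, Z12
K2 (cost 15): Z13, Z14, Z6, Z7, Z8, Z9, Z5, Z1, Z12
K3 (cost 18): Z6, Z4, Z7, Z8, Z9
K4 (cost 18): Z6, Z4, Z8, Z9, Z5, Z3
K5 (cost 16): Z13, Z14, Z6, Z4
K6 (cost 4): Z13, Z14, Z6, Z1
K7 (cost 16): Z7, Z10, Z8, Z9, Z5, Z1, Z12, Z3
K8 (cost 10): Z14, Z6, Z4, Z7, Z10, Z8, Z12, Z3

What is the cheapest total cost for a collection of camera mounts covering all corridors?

25

K2, K8 cover every corridor at cost 15 + 10 = 25.
Any cover uses at least 2 camera mounts; among all covering selections none totals below 25.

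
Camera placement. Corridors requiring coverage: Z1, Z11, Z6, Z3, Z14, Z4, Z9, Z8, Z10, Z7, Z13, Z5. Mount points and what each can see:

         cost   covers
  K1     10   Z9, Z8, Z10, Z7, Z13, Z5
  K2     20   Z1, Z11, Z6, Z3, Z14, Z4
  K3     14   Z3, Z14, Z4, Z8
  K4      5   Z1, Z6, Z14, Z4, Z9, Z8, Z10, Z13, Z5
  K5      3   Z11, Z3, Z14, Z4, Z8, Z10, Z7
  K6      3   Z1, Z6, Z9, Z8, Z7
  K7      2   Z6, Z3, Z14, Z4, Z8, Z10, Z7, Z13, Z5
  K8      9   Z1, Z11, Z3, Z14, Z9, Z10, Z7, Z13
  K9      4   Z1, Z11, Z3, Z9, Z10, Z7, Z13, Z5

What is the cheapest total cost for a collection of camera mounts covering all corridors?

K7, K9 cover every corridor at cost 2 + 4 = 6.
Any cover uses at least 2 camera mounts; among all covering selections none totals below 6.

6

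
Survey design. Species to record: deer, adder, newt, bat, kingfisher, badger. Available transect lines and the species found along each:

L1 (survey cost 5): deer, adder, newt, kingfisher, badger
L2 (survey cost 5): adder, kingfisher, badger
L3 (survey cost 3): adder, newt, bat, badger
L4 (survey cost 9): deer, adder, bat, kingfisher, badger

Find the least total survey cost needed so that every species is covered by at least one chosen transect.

L1, L3 cover every species at survey cost 5 + 3 = 8.
Any cover uses at least 2 transects; among all covering selections none totals below 8.

8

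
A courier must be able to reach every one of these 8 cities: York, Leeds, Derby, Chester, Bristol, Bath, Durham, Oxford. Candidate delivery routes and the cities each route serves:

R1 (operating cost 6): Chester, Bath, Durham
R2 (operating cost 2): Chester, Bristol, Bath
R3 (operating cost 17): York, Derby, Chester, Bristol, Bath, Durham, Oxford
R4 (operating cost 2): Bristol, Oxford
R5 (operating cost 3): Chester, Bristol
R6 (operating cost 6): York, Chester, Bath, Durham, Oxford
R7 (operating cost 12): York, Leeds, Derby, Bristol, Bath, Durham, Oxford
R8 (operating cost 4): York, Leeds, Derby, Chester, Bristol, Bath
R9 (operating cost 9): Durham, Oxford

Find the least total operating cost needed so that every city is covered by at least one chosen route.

10

R6, R8 cover every city at operating cost 6 + 4 = 10.
Any cover uses at least 2 routes; among all covering selections none totals below 10.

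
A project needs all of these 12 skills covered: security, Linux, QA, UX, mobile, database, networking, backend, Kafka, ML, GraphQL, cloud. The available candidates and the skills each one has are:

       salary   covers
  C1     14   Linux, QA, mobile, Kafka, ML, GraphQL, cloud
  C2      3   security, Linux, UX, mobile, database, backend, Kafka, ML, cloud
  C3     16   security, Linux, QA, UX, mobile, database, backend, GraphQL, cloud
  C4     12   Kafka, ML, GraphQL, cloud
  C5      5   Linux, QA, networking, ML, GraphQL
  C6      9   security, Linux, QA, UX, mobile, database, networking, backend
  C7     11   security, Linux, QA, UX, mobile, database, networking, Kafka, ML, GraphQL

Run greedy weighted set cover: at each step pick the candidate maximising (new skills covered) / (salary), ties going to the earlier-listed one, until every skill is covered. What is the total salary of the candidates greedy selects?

Pick 1: C2 adds 9 new (security, Linux, UX, mobile, database, backend, Kafka, ML, cloud) at salary 3 (ratio 9/3).
Pick 2: C5 adds 3 new (QA, networking, GraphQL) at salary 5 (ratio 3/5).
Greedy total salary: 3 + 5 = 8.

8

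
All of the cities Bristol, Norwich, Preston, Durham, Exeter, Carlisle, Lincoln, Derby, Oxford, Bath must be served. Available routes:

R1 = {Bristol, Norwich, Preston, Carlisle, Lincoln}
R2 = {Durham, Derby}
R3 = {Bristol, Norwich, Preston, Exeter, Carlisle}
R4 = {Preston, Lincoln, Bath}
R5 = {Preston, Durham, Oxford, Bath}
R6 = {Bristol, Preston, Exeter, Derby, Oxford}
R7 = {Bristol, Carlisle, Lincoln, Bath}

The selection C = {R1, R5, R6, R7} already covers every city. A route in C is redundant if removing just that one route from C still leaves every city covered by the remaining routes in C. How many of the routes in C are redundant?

Drop R1: Norwich uncovered — not redundant.
Drop R5: Durham uncovered — not redundant.
Drop R6: Exeter, Derby uncovered — not redundant.
Drop R7: the rest still cover every city — redundant.
1 redundant: R7.

1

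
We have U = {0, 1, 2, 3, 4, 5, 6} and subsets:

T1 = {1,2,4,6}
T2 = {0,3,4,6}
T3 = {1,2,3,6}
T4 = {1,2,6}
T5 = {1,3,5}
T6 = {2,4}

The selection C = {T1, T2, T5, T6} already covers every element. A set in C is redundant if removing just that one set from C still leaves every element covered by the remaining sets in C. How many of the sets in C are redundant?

Drop T1: the rest still cover every element — redundant.
Drop T2: 0 uncovered — not redundant.
Drop T5: 5 uncovered — not redundant.
Drop T6: the rest still cover every element — redundant.
2 redundant: T1, T6.

2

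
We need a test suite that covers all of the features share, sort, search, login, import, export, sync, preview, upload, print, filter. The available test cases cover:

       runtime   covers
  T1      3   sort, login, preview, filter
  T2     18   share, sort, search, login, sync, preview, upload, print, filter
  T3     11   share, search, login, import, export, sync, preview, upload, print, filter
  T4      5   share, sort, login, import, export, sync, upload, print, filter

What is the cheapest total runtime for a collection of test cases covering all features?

14

T1, T3 cover every feature at runtime 3 + 11 = 14.
Any cover uses at least 2 test cases; among all covering selections none totals below 14.
Greedy by coverage-per-runtime would pick T4, T1, T3 for 19 — worse than the optimum 14.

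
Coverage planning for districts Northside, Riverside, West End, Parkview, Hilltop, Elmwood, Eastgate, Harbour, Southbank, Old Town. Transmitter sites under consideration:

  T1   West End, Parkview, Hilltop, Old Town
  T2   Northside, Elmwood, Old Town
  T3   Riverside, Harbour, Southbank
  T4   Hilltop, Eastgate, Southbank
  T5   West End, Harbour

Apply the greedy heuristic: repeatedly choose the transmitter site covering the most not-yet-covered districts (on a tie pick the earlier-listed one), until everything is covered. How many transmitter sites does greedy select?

Pick 1: T1 covers 4 new districts (West End, Parkview, Hilltop, Old Town).
Pick 2: T3 covers 3 new districts (Riverside, Harbour, Southbank).
Pick 3: T2 covers 2 new districts (Northside, Elmwood).
Pick 4: T4 covers 1 new districts (Eastgate).
Greedy uses 4 transmitter sites.

4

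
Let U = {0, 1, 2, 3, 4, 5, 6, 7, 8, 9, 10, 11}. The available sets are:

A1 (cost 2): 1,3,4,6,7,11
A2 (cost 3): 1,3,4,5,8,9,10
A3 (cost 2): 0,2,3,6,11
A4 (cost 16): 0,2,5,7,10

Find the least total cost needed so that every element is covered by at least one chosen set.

7

A1, A2, A3 cover every element at cost 2 + 3 + 2 = 7.
Any cover uses at least 3 sets; among all covering selections none totals below 7.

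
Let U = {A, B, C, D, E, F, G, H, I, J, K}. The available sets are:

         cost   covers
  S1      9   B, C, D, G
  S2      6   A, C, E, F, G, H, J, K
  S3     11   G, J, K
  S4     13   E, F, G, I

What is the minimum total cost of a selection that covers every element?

28

S1, S2, S4 cover every element at cost 9 + 6 + 13 = 28.
Any cover uses at least 3 sets; among all covering selections none totals below 28.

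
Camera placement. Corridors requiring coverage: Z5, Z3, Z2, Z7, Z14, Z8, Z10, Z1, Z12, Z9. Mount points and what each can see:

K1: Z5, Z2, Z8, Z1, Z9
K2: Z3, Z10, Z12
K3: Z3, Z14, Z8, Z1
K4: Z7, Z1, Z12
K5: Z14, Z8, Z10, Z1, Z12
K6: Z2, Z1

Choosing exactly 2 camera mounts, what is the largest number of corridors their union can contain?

8

Choosing K1, K2 covers {Z5, Z3, Z2, Z8, Z10, Z1, Z12, Z9} — 8 corridors.
No choice of 2 camera mounts does better; here Z7, Z14 are left uncovered.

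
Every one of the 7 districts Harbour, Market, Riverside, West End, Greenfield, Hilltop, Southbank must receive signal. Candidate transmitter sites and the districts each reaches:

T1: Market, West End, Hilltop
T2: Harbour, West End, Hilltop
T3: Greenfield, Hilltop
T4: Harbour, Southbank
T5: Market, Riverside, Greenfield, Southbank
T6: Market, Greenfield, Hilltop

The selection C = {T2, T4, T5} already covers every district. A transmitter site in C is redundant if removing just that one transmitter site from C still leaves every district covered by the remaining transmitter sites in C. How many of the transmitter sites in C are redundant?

1

Drop T2: West End, Hilltop uncovered — not redundant.
Drop T4: the rest still cover every district — redundant.
Drop T5: Market, Riverside, Greenfield uncovered — not redundant.
1 redundant: T4.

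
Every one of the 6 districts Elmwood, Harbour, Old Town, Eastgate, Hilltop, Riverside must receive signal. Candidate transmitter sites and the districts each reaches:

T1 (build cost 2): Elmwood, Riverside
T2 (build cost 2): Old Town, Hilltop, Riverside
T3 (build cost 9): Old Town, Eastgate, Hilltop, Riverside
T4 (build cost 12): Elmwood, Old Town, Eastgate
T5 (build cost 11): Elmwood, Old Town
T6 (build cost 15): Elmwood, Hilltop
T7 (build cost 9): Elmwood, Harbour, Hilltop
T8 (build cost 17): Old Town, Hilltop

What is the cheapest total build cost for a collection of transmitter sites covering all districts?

T3, T7 cover every district at build cost 9 + 9 = 18.
Any cover uses at least 2 transmitter sites; among all covering selections none totals below 18.

18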